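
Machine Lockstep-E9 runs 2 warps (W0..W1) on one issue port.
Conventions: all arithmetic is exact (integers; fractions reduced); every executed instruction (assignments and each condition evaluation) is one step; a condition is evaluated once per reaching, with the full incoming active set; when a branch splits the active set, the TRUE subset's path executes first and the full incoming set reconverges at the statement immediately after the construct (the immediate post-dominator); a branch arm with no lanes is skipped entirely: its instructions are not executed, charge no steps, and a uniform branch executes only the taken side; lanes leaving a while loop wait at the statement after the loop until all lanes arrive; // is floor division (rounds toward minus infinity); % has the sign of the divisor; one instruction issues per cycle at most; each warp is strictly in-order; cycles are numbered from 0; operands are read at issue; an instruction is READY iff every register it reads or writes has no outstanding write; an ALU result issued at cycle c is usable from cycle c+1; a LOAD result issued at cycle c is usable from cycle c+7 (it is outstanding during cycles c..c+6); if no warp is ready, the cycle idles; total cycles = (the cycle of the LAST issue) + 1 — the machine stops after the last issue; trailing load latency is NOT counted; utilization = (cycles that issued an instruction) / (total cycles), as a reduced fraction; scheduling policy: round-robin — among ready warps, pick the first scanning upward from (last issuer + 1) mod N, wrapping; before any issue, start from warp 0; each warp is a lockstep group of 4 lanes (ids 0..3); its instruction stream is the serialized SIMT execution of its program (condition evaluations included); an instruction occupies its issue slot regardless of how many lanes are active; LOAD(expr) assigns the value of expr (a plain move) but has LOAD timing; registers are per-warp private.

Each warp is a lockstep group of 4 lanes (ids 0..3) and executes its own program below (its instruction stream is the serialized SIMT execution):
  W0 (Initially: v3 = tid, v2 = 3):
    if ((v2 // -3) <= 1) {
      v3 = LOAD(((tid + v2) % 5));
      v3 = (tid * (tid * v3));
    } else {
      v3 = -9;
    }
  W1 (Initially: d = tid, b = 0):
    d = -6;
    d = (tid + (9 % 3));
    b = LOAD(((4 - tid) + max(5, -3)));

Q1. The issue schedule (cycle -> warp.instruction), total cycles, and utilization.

cycle 0: W0.I0
cycle 1: W1.I0
cycle 2: W0.I1
cycle 3: W1.I1
cycle 4: W1.I2
cycle 5: idle
cycle 6: idle
cycle 7: idle
cycle 8: idle
cycle 9: W0.I2

Answer: 10 cycles, utilization 3/5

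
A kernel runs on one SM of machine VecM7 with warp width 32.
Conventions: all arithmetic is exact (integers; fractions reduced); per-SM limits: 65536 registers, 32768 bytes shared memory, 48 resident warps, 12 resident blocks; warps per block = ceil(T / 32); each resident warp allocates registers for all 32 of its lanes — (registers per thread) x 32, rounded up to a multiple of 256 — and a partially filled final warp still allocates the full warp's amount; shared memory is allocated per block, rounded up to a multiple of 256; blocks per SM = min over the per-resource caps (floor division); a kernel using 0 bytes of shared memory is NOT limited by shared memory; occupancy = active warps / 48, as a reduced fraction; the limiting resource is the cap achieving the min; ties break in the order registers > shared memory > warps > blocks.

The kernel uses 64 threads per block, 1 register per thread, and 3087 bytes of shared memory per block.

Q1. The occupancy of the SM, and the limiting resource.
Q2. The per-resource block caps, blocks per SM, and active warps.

Answer: occupancy 3/8, limited by shared memory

registers: 128 blocks
shared memory: 9 blocks
warps: 24 blocks
blocks: 12 blocks

Answer: 9 blocks, 18 active warps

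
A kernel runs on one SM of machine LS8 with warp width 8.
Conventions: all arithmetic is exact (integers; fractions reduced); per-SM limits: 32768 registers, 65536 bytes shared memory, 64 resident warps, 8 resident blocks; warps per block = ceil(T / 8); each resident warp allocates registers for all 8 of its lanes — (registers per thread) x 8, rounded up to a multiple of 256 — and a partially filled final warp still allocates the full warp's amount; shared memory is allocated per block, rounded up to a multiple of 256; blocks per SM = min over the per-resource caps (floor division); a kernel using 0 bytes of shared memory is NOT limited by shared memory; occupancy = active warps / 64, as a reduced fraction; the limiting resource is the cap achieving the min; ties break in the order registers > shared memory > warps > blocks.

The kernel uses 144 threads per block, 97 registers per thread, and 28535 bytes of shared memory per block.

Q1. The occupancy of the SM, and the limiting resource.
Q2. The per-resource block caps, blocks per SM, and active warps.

Answer: occupancy 9/32, limited by registers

registers: 1 block
shared memory: 2 blocks
warps: 3 blocks
blocks: 8 blocks

Answer: 1 block, 18 active warps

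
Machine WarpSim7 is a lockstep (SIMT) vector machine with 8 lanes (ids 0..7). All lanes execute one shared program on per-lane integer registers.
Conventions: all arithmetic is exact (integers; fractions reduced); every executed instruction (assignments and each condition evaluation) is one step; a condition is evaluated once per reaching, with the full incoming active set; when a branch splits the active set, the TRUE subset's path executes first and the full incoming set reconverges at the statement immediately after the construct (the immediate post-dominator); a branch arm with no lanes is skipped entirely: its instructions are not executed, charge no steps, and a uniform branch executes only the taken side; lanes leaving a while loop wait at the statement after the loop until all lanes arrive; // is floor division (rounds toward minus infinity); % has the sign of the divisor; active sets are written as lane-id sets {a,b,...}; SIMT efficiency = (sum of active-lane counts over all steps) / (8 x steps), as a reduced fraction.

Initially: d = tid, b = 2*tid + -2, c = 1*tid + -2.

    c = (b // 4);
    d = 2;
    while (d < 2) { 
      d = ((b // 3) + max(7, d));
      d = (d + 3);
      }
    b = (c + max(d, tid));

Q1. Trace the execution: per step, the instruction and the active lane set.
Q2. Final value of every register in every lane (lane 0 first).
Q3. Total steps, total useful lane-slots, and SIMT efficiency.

step 0: c <- (b // 4)                {0,1,2,3,4,5,6,7}
step 1: d <- 2                       {0,1,2,3,4,5,6,7}
step 2: eval (d < 2)                 {0,1,2,3,4,5,6,7}
step 3: b <- (c + max(d, tid))       {0,1,2,3,4,5,6,7}

Answer: 4 steps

d: 2,2,2,2,2,2,2,2
b: 1,2,2,4,5,7,8,10
c: -1,0,0,1,1,2,2,3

steps = 4; useful = 32; efficiency = 32/32 = 1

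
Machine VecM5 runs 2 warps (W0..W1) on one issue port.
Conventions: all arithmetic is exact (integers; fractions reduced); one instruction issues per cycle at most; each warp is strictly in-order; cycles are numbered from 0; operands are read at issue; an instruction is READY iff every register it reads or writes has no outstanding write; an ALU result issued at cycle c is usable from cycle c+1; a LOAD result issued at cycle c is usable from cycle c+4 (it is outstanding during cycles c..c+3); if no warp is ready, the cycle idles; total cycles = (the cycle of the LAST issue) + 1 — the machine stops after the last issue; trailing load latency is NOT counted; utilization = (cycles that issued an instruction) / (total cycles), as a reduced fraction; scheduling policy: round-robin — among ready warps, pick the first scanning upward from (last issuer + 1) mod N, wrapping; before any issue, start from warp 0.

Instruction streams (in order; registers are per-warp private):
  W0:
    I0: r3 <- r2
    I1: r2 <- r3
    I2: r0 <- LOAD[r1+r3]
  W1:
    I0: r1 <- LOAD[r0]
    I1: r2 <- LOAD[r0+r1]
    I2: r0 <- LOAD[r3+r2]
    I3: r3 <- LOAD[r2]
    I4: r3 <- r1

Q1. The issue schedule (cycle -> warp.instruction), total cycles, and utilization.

cycle 0: W0.I0
cycle 1: W1.I0
cycle 2: W0.I1
cycle 3: W0.I2
cycle 4: idle
cycle 5: W1.I1
cycle 6: idle
cycle 7: idle
cycle 8: idle
cycle 9: W1.I2
cycle 10: W1.I3
cycle 11: idle
cycle 12: idle
cycle 13: idle
cycle 14: W1.I4

Answer: 15 cycles, utilization 8/15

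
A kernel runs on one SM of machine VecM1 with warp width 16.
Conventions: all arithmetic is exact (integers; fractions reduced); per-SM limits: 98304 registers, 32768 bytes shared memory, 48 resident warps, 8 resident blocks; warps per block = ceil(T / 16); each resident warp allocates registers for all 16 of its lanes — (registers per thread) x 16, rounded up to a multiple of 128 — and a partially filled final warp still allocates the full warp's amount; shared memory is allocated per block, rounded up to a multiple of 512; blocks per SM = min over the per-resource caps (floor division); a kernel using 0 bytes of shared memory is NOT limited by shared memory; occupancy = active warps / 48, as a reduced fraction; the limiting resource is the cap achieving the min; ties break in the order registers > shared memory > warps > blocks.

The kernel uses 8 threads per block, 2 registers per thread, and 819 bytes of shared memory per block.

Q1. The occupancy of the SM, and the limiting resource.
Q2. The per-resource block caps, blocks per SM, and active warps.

Answer: occupancy 1/6, limited by blocks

registers: 768 blocks
shared memory: 32 blocks
warps: 48 blocks
blocks: 8 blocks

Answer: 8 blocks, 8 active warps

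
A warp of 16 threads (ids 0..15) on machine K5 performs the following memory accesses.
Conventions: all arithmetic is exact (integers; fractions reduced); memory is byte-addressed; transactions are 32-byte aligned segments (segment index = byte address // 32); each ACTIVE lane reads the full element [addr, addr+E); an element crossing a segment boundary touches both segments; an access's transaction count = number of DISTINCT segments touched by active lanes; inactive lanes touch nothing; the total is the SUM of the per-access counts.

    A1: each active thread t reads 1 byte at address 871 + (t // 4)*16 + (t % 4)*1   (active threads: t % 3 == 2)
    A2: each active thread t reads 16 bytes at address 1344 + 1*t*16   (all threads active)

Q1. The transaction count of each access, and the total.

A1: 2 transactions
A2: 8 transactions

Answer: 2,8; total 10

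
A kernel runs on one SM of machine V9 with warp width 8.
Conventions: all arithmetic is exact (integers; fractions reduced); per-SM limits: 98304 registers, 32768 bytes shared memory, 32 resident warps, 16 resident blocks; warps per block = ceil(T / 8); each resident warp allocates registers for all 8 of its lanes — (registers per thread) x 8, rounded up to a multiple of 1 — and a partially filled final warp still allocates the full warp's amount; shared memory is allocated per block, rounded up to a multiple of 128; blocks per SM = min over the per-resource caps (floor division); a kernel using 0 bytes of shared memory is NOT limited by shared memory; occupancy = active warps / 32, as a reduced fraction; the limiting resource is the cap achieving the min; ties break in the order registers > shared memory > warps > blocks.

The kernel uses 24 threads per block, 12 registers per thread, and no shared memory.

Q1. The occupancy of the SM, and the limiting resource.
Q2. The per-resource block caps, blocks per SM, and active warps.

Answer: occupancy 15/16, limited by warps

registers: 341 blocks
shared memory: no limit (kernel uses none)
warps: 10 blocks
blocks: 16 blocks

Answer: 10 blocks, 30 active warps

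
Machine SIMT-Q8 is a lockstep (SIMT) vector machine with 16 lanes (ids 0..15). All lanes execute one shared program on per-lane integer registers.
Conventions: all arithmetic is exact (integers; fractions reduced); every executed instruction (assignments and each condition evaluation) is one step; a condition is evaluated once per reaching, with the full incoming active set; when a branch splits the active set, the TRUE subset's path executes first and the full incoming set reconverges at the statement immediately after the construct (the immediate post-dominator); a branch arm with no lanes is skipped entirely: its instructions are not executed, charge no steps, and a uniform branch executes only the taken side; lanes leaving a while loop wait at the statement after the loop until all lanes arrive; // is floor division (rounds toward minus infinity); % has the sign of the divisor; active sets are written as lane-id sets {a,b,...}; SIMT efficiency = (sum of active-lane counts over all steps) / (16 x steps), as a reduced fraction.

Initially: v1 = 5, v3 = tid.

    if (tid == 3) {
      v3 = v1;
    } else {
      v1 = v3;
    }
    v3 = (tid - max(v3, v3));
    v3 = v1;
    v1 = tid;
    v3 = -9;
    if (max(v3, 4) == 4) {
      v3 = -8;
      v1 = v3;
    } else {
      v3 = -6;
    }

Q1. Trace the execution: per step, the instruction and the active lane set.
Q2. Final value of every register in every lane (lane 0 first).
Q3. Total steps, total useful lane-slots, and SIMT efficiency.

step 0: eval (tid == 3)              {0,1,2,3,4,5,6,7,8,9,10,11,12,13,14,15}
step 1: v3 <- v1                     {3}
step 2: v1 <- v3                     {0,1,2,4,5,6,7,8,9,10,11,12,13,14,15}
step 3: v3 <- (tid - max(v3, v3))    {0,1,2,3,4,5,6,7,8,9,10,11,12,13,14,15}
step 4: v3 <- v1                     {0,1,2,3,4,5,6,7,8,9,10,11,12,13,14,15}
step 5: v1 <- tid                    {0,1,2,3,4,5,6,7,8,9,10,11,12,13,14,15}
step 6: v3 <- -9                     {0,1,2,3,4,5,6,7,8,9,10,11,12,13,14,15}
step 7: eval (max(v3, 4) == 4)       {0,1,2,3,4,5,6,7,8,9,10,11,12,13,14,15}
step 8: v3 <- -8                     {0,1,2,3,4,5,6,7,8,9,10,11,12,13,14,15}
step 9: v1 <- v3                     {0,1,2,3,4,5,6,7,8,9,10,11,12,13,14,15}

Answer: 10 steps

v1: -8,-8,-8,-8,-8,-8,-8,-8,-8,-8,-8,-8,-8,-8,-8,-8
v3: -8,-8,-8,-8,-8,-8,-8,-8,-8,-8,-8,-8,-8,-8,-8,-8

steps = 10; useful = 144; efficiency = 144/160 = 9/10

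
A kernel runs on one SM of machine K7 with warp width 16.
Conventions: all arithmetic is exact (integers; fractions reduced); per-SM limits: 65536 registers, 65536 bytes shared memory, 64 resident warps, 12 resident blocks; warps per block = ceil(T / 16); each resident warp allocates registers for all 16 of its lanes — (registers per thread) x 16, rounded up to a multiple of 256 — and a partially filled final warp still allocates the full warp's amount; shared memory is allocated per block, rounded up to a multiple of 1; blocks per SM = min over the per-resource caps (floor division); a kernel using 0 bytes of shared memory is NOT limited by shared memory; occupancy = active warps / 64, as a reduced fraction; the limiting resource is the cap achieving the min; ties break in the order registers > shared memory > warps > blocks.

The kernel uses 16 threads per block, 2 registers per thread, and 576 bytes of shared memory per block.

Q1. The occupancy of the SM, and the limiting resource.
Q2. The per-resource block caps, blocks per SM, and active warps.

Answer: occupancy 3/16, limited by blocks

registers: 256 blocks
shared memory: 113 blocks
warps: 64 blocks
blocks: 12 blocks

Answer: 12 blocks, 12 active warps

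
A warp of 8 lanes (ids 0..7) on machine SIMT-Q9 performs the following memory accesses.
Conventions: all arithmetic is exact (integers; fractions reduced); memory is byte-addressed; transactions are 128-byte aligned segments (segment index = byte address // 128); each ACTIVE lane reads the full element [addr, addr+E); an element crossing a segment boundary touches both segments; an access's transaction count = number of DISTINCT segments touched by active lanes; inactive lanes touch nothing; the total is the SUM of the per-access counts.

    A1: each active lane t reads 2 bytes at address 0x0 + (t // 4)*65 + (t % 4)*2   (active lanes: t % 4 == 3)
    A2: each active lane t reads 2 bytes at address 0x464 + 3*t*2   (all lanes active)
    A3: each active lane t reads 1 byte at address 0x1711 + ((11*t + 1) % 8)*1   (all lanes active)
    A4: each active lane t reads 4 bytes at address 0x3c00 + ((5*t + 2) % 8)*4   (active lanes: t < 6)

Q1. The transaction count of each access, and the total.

A1: 1 transaction
A2: 2 transactions
A3: 1 transaction
A4: 1 transaction

Answer: 1,2,1,1; total 5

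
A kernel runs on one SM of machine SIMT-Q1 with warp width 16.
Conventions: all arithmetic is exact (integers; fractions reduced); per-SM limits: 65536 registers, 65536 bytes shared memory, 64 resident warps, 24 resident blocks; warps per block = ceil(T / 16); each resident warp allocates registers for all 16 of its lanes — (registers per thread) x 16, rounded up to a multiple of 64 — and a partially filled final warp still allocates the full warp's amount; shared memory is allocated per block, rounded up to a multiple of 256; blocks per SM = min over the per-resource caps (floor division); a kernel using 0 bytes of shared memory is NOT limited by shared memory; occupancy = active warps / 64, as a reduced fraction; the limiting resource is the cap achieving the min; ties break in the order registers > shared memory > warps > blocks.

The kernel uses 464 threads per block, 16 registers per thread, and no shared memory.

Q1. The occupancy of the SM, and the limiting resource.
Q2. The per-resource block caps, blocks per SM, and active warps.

Answer: occupancy 29/32, limited by warps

registers: 8 blocks
shared memory: no limit (kernel uses none)
warps: 2 blocks
blocks: 24 blocks

Answer: 2 blocks, 58 active warps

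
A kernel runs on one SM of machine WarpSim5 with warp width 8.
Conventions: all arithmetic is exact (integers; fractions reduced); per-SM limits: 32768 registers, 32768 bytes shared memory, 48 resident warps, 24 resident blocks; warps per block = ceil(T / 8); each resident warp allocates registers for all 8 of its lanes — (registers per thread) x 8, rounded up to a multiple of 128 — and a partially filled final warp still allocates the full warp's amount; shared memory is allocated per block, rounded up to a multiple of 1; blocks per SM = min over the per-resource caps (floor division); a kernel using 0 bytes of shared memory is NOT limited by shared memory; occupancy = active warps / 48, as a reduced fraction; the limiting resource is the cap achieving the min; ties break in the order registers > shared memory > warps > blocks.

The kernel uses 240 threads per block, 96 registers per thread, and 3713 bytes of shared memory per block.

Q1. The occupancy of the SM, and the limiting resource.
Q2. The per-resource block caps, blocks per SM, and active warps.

Answer: occupancy 5/8, limited by registers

registers: 1 block
shared memory: 8 blocks
warps: 1 block
blocks: 24 blocks

Answer: 1 block, 30 active warps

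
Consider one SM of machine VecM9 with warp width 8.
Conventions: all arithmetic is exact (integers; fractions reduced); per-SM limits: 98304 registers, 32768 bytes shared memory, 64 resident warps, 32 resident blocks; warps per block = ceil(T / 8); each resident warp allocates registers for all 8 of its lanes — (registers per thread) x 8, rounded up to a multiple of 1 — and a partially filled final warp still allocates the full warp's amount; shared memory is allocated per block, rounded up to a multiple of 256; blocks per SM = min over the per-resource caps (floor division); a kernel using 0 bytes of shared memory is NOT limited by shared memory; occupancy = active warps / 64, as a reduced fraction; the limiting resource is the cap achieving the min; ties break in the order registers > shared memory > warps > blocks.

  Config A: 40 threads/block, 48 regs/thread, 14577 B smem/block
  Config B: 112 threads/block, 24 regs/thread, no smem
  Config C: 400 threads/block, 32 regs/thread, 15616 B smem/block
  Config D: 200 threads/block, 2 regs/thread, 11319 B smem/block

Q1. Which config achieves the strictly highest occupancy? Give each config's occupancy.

occupancies: A 5/32, B 7/8, C 25/32, D 25/32

Answer: B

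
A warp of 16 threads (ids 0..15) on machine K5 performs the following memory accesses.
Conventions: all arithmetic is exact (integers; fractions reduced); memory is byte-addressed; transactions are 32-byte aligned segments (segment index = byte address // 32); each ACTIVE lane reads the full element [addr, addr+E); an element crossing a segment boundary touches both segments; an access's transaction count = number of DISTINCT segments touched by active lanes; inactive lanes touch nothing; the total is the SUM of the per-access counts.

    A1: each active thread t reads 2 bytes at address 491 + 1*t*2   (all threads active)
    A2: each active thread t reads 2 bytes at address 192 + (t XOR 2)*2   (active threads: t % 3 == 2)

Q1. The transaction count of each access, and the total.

A1: 2 transactions
A2: 1 transaction

Answer: 2,1; total 3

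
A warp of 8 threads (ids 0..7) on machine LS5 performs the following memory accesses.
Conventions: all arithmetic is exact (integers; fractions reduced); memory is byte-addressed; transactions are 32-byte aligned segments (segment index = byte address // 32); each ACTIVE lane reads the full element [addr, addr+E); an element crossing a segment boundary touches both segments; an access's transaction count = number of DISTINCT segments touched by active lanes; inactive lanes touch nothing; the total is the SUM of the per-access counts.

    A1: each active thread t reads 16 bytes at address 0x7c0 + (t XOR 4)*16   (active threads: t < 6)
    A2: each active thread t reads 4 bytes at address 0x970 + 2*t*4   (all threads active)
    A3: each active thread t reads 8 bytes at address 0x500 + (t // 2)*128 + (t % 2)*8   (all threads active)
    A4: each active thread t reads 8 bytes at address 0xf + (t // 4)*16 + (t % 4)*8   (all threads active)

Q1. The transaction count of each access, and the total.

A1: 3 transactions
A2: 3 transactions
A3: 4 transactions
A4: 2 transactions

Answer: 3,3,4,2; total 12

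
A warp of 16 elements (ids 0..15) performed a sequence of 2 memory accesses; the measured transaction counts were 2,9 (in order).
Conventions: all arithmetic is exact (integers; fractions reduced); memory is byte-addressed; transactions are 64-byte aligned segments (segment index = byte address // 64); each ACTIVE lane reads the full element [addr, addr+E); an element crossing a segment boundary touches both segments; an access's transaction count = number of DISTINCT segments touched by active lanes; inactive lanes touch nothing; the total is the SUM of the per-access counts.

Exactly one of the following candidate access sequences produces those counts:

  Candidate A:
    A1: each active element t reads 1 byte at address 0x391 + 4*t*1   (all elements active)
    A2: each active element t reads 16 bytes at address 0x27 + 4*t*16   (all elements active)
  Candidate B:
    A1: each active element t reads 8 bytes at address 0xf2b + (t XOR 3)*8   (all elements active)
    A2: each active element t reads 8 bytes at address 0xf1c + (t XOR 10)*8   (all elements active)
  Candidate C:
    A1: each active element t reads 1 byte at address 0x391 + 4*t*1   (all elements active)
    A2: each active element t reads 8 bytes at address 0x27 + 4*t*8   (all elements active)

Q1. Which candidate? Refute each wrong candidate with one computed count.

A: A2 gives 16 transactions, not 9
B: A1 gives 3 transactions, not 2
C: all counts match (2,9)

Answer: C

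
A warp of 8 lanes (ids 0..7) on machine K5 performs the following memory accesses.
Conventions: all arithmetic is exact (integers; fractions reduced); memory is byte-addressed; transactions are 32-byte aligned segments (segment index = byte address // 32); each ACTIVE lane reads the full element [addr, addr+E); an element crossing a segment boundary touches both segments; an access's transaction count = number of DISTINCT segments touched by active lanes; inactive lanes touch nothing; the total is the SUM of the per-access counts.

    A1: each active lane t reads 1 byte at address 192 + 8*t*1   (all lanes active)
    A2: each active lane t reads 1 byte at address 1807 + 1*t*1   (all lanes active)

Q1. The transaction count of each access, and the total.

A1: 2 transactions
A2: 1 transaction

Answer: 2,1; total 3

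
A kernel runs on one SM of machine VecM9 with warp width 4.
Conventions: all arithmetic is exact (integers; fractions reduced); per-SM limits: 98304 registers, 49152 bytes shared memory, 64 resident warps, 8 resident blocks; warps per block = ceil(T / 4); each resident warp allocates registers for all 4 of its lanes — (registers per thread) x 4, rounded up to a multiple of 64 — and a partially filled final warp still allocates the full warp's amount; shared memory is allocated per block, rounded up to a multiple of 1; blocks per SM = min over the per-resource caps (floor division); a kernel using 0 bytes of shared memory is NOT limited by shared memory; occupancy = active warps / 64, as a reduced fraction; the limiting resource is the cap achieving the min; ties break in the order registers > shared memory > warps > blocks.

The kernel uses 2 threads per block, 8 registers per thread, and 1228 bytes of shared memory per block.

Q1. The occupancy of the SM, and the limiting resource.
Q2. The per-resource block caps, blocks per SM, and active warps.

Answer: occupancy 1/8, limited by blocks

registers: 1536 blocks
shared memory: 40 blocks
warps: 64 blocks
blocks: 8 blocks

Answer: 8 blocks, 8 active warps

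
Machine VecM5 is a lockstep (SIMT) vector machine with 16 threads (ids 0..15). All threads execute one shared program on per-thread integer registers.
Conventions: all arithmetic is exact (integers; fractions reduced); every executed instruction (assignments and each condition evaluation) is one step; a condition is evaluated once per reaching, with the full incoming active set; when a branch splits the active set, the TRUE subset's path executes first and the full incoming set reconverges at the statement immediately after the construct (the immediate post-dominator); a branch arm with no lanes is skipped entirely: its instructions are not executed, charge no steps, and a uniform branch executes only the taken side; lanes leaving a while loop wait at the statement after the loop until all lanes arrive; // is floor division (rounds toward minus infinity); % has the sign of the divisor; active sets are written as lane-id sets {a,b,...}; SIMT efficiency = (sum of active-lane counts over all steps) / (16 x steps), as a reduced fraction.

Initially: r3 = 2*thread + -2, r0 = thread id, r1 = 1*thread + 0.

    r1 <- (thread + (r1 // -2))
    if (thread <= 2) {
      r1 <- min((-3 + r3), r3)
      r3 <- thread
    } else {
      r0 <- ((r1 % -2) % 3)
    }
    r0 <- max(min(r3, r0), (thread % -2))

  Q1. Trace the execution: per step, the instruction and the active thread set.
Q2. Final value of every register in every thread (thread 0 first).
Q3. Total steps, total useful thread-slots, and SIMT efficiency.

step 0: r1 <- (thread + (r1 // -2))  {0,1,2,3,4,5,6,7,8,9,10,11,12,13,14,15}
step 1: eval (thread <= 2)           {0,1,2,3,4,5,6,7,8,9,10,11,12,13,14,15}
step 2: r1 <- min((-3 + r3), r3)     {0,1,2}
step 3: r3 <- thread                 {0,1,2}
step 4: r0 <- ((r1 % -2) % 3)        {3,4,5,6,7,8,9,10,11,12,13,14,15}
step 5: r0 <- max(min(r3, r0), (thread % -2)) {0,1,2,3,4,5,6,7,8,9,10,11,12,13,14,15}

Answer: 6 steps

r3: 0,1,2,4,6,8,10,12,14,16,18,20,22,24,26,28
r0: 0,1,2,2,0,0,2,2,0,0,2,2,0,0,2,2
r1: -5,-3,-1,1,2,2,3,3,4,4,5,5,6,6,7,7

steps = 6; useful = 67; efficiency = 67/96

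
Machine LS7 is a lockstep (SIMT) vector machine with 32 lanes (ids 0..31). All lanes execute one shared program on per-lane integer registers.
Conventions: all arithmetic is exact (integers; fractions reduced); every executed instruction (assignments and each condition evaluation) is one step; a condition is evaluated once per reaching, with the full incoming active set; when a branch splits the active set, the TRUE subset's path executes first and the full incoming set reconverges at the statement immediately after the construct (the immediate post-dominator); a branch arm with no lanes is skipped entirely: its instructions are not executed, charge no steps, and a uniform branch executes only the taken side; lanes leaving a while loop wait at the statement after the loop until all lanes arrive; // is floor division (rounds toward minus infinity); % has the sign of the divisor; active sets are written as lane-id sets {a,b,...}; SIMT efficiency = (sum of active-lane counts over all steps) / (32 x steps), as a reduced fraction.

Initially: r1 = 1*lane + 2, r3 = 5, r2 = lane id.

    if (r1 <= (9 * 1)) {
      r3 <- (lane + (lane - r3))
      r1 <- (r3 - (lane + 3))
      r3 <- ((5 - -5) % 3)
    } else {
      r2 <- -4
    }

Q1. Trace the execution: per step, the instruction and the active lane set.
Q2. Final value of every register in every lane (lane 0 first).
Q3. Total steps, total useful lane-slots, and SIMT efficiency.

step 0: eval (r1 <= (9 * 1))         {0,1,2,3,4,5,6,7,8,9,10,11,12,13,14,15,16,17,18,19,20,21,22,23,24,25,26,27,28,29,30,31}
step 1: r3 <- (lane + (lane - r3))   {0,1,2,3,4,5,6,7}
step 2: r1 <- (r3 - (lane + 3))      {0,1,2,3,4,5,6,7}
step 3: r3 <- ((5 - -5) % 3)         {0,1,2,3,4,5,6,7}
step 4: r2 <- -4                     {8,9,10,11,12,13,14,15,16,17,18,19,20,21,22,23,24,25,26,27,28,29,30,31}

Answer: 5 steps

r1: -8,-7,-6,-5,-4,-3,-2,-1,10,11,12,13,14,15,16,17,18,19,20,21,22,23,24,25,26,27,28,29,30,31,32,33
r3: 1,1,1,1,1,1,1,1,5,5,5,5,5,5,5,5,5,5,5,5,5,5,5,5,5,5,5,5,5,5,5,5
r2: 0,1,2,3,4,5,6,7,-4,-4,-4,-4,-4,-4,-4,-4,-4,-4,-4,-4,-4,-4,-4,-4,-4,-4,-4,-4,-4,-4,-4,-4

steps = 5; useful = 80; efficiency = 80/160 = 1/2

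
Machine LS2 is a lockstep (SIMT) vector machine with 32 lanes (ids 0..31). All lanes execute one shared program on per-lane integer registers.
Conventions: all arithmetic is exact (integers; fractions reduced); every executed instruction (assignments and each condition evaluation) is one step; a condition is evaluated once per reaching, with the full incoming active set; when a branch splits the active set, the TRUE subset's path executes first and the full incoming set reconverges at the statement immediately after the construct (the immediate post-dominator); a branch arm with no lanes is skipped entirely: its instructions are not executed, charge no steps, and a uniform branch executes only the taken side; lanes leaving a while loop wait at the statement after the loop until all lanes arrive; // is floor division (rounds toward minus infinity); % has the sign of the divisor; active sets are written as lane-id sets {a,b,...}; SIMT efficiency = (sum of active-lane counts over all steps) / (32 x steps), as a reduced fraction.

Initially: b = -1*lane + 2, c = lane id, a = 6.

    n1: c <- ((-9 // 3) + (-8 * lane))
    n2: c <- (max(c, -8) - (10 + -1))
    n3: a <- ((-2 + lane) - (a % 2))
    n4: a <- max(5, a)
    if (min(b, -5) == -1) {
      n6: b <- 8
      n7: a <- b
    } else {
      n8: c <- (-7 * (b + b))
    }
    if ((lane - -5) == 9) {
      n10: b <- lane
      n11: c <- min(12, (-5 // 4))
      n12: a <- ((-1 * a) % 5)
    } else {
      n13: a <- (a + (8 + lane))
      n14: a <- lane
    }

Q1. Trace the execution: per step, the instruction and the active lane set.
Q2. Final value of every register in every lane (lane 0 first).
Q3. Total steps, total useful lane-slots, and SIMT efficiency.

step 0: c <- ((-9 // 3) + (-8 * lane)) {0,1,2,3,4,5,6,7,8,9,10,11,12,13,14,15,16,17,18,19,20,21,22,23,24,25,26,27,28,29,30,31}
step 1: c <- (max(c, -8) - (10 + -1)) {0,1,2,3,4,5,6,7,8,9,10,11,12,13,14,15,16,17,18,19,20,21,22,23,24,25,26,27,28,29,30,31}
step 2: a <- ((-2 + lane) - (a % 2)) {0,1,2,3,4,5,6,7,8,9,10,11,12,13,14,15,16,17,18,19,20,21,22,23,24,25,26,27,28,29,30,31}
step 3: a <- max(5, a)               {0,1,2,3,4,5,6,7,8,9,10,11,12,13,14,15,16,17,18,19,20,21,22,23,24,25,26,27,28,29,30,31}
step 4: eval (min(b, -5) == -1)      {0,1,2,3,4,5,6,7,8,9,10,11,12,13,14,15,16,17,18,19,20,21,22,23,24,25,26,27,28,29,30,31}
step 5: c <- (-7 * (b + b))          {0,1,2,3,4,5,6,7,8,9,10,11,12,13,14,15,16,17,18,19,20,21,22,23,24,25,26,27,28,29,30,31}
step 6: eval ((lane - -5) == 9)      {0,1,2,3,4,5,6,7,8,9,10,11,12,13,14,15,16,17,18,19,20,21,22,23,24,25,26,27,28,29,30,31}
step 7: b <- lane                    {4}
step 8: c <- min(12, (-5 // 4))      {4}
step 9: a <- ((-1 * a) % 5)          {4}
step 10: a <- (a + (8 + lane))        {0,1,2,3,5,6,7,8,9,10,11,12,13,14,15,16,17,18,19,20,21,22,23,24,25,26,27,28,29,30,31}
step 11: a <- lane                    {0,1,2,3,5,6,7,8,9,10,11,12,13,14,15,16,17,18,19,20,21,22,23,24,25,26,27,28,29,30,31}

Answer: 12 steps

b: 2,1,0,-1,4,-3,-4,-5,-6,-7,-8,-9,-10,-11,-12,-13,-14,-15,-16,-17,-18,-19,-20,-21,-22,-23,-24,-25,-26,-27,-28,-29
c: -28,-14,0,14,-2,42,56,70,84,98,112,126,140,154,168,182,196,210,224,238,252,266,280,294,308,322,336,350,364,378,392,406
a: 0,1,2,3,0,5,6,7,8,9,10,11,12,13,14,15,16,17,18,19,20,21,22,23,24,25,26,27,28,29,30,31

steps = 12; useful = 289; efficiency = 289/384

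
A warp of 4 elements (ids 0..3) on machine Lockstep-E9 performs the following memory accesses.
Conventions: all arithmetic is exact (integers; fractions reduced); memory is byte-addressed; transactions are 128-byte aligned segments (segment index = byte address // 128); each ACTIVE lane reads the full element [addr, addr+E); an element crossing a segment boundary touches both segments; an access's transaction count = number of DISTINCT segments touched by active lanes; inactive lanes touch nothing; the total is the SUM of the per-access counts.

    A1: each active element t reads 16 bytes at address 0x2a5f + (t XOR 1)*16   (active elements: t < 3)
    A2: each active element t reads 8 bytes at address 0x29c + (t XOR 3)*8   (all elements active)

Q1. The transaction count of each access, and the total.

A1: 2 transactions
A2: 1 transaction

Answer: 2,1; total 3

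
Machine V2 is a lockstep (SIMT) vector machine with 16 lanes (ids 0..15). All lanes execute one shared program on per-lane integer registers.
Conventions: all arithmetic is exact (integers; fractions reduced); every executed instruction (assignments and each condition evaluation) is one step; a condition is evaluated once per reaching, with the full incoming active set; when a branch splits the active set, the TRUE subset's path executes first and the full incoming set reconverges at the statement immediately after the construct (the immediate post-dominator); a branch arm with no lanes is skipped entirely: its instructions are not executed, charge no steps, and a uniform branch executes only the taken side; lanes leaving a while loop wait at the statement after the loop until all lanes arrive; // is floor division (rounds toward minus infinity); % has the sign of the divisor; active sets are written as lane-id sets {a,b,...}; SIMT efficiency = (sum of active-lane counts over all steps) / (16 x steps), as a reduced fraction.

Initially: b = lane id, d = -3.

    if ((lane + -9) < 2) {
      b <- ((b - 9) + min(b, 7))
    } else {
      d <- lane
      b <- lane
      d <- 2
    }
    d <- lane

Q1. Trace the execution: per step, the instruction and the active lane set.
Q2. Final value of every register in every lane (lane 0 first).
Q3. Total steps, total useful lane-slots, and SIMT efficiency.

step 0: eval ((lane + -9) < 2)       {0,1,2,3,4,5,6,7,8,9,10,11,12,13,14,15}
step 1: b <- ((b - 9) + min(b, 7))   {0,1,2,3,4,5,6,7,8,9,10}
step 2: d <- lane                    {11,12,13,14,15}
step 3: b <- lane                    {11,12,13,14,15}
step 4: d <- 2                       {11,12,13,14,15}
step 5: d <- lane                    {0,1,2,3,4,5,6,7,8,9,10,11,12,13,14,15}

Answer: 6 steps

b: -9,-7,-5,-3,-1,1,3,5,6,7,8,11,12,13,14,15
d: 0,1,2,3,4,5,6,7,8,9,10,11,12,13,14,15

steps = 6; useful = 58; efficiency = 58/96 = 29/48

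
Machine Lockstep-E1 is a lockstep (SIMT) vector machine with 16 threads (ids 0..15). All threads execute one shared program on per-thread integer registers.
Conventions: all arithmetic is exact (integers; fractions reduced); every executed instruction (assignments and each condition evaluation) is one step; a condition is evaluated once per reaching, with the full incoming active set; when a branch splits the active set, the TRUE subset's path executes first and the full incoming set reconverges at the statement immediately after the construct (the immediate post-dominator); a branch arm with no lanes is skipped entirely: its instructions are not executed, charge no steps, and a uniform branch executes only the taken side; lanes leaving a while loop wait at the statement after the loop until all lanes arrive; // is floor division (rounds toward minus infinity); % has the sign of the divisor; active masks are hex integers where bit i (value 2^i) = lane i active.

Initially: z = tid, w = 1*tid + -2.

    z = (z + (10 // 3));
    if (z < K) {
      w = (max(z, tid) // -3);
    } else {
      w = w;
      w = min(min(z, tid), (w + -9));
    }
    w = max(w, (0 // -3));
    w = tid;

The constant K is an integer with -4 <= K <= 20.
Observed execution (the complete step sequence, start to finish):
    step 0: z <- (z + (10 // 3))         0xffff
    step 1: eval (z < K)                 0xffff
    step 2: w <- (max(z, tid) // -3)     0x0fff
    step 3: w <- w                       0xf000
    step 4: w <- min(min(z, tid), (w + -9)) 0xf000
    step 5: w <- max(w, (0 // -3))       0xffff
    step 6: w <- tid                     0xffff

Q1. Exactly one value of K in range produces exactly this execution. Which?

Answer: K = 15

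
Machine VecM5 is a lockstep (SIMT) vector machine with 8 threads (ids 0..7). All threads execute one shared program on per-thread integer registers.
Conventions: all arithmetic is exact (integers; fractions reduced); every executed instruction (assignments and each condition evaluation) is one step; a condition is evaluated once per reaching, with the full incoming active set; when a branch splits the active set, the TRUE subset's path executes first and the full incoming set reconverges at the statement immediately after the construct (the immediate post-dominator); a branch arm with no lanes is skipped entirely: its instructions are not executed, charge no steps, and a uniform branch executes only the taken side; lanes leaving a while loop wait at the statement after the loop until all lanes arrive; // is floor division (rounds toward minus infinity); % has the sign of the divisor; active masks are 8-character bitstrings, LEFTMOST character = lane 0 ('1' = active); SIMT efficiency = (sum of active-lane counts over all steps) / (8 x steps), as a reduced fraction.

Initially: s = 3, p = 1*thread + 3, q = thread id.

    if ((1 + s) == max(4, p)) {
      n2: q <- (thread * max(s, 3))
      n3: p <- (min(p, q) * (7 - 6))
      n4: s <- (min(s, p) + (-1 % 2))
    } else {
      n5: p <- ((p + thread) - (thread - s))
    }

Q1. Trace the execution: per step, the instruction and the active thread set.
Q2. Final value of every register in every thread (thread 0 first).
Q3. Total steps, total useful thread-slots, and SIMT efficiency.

step 0: eval ((1 + s) == max(4, p))  11111111
step 1: q <- (thread * max(s, 3))    11000000
step 2: p <- (min(p, q) * (7 - 6))   11000000
step 3: s <- (min(s, p) + (-1 % 2))  11000000
step 4: p <- ((p + thread) - (thread - s)) 00111111

Answer: 5 steps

s: 1,4,3,3,3,3,3,3
p: 0,3,8,9,10,11,12,13
q: 0,3,2,3,4,5,6,7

steps = 5; useful = 20; efficiency = 20/40 = 1/2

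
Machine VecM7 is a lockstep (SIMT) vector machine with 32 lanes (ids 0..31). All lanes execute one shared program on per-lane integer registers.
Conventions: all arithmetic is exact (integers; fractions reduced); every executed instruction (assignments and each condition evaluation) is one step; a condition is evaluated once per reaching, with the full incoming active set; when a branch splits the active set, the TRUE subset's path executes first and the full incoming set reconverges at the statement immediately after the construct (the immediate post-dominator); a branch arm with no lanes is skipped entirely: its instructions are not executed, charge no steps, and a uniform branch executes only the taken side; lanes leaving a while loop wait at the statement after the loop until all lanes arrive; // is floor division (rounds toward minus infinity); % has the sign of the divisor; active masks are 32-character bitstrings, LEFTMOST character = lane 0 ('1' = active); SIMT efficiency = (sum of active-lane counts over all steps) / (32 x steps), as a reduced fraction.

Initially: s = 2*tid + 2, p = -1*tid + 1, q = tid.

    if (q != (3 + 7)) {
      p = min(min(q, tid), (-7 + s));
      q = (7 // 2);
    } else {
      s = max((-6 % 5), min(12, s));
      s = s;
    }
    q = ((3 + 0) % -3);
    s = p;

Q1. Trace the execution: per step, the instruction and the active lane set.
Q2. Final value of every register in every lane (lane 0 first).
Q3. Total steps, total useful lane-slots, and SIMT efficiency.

step 0: eval (q != (3 + 7))          11111111111111111111111111111111
step 1: p <- min(min(q, tid), (-7 + s)) 11111111110111111111111111111111
step 2: q <- (7 // 2)                11111111110111111111111111111111
step 3: s <- max((-6 % 5), min(12, s)) 00000000001000000000000000000000
step 4: s <- s                       00000000001000000000000000000000
step 5: q <- ((3 + 0) % -3)          11111111111111111111111111111111
step 6: s <- p                       11111111111111111111111111111111

Answer: 7 steps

s: -5,-3,-1,1,3,5,6,7,8,9,-9,11,12,13,14,15,16,17,18,19,20,21,22,23,24,25,26,27,28,29,30,31
p: -5,-3,-1,1,3,5,6,7,8,9,-9,11,12,13,14,15,16,17,18,19,20,21,22,23,24,25,26,27,28,29,30,31
q: 0,0,0,0,0,0,0,0,0,0,0,0,0,0,0,0,0,0,0,0,0,0,0,0,0,0,0,0,0,0,0,0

steps = 7; useful = 160; efficiency = 160/224 = 5/7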